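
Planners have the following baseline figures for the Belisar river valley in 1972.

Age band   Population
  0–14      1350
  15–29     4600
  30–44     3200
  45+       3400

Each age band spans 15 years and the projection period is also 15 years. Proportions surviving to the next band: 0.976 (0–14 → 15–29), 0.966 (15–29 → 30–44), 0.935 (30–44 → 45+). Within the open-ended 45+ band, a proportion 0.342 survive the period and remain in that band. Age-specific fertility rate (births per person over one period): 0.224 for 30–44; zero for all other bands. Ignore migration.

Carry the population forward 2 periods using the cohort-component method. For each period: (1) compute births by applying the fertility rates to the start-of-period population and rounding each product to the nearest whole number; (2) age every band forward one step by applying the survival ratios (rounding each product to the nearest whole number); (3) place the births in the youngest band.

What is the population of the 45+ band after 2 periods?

5576

Numbering the bands 1..4 from youngest to oldest:
Period 1:
Births: 3200 × 0.224 = 717
Band 2: 1350 × 0.976 = 1318
Band 3: 4600 × 0.966 = 4444
Band 4: 3200 × 0.935 + 3400 × 0.342 = 2992 + 1163 = 4155
End of period: [717, 1318, 4444, 4155]
Period 2:
Births: 4444 × 0.224 = 995
Band 2: 717 × 0.976 = 700
Band 3: 1318 × 0.966 = 1273
Band 4: 4444 × 0.935 + 4155 × 0.342 = 4155 + 1421 = 5576
End of period: [995, 700, 1273, 5576]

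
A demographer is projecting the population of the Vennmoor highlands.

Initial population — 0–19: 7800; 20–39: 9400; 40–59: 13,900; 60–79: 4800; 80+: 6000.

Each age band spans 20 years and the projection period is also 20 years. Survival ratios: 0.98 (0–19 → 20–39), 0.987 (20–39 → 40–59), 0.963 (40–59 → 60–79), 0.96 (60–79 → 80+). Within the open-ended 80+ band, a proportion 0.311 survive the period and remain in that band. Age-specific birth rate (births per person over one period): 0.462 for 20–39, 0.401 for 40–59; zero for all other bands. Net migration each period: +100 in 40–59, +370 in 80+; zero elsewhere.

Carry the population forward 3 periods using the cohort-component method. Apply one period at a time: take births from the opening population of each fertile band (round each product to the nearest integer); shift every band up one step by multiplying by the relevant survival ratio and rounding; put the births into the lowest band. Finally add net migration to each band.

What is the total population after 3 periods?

45572

[period 1]
Births: 9400 * 0.462 = 4343  |  13900 * 0.401 = 5574 → 9917
20–39: 7800 * 0.98 = 7644
40–59: 9400 * 0.987 = 9278
60–79: 13900 * 0.963 = 13386
80+: 4800 * 0.96 + 6000 * 0.311 = 4608 + 1866 = 6474
Net migration: 40–59 + 100 → 9378; 80+ + 370 → 6844
→ [9917, 7644, 9378, 13386, 6844]
[period 2]
Births: 7644 * 0.462 = 3532  |  9378 * 0.401 = 3761 → 7293
20–39: 9917 * 0.98 = 9719
40–59: 7644 * 0.987 = 7545
60–79: 9378 * 0.963 = 9031
80+: 13386 * 0.96 + 6844 * 0.311 = 12851 + 2128 = 14979
Net migration: 40–59 + 100 → 7645; 80+ + 370 → 15349
→ [7293, 9719, 7645, 9031, 15349]
[period 3]
Births: 9719 * 0.462 = 4490  |  7645 * 0.401 = 3066 → 7556
20–39: 7293 * 0.98 = 7147
40–59: 9719 * 0.987 = 9593
60–79: 7645 * 0.963 = 7362
80+: 9031 * 0.96 + 15349 * 0.311 = 8670 + 4774 = 13444
Net migration: 40–59 + 100 → 9693; 80+ + 370 → 13814
→ [7556, 7147, 9693, 7362, 13814]
Total after period 3: 7556 + 7147 + 9693 + 7362 + 13814 = 45572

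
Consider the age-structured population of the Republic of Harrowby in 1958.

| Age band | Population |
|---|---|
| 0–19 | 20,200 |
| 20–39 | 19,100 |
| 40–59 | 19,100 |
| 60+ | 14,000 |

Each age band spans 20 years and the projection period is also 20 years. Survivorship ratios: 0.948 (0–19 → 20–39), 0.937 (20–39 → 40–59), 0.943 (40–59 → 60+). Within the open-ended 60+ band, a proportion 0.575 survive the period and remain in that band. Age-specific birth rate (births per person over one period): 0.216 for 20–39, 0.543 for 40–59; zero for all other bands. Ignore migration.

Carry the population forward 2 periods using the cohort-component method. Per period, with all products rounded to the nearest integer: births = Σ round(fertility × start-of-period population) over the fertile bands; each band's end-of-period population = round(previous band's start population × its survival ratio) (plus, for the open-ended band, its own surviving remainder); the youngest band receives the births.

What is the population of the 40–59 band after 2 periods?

Call the groups 1 to 4, youngest first.
Period 1.
Births: 19100 * 0.216 = 4126, 19100 * 0.543 = 10371 → 14497
Group 2: 20200 * 0.948 = 19150
Group 3: 19100 * 0.937 = 17897
Group 4: 19100 * 0.943 + 14000 * 0.575 = 18011 + 8050 = 26061
End of period: [14497, 19150, 17897, 26061]
Period 2.
Births: 19150 * 0.216 = 4136, 17897 * 0.543 = 9718 → 13854
Group 2: 14497 * 0.948 = 13743
Group 3: 19150 * 0.937 = 17944
Group 4: 17897 * 0.943 + 26061 * 0.575 = 16877 + 14985 = 31862
End of period: [13854, 13743, 17944, 31862]

17944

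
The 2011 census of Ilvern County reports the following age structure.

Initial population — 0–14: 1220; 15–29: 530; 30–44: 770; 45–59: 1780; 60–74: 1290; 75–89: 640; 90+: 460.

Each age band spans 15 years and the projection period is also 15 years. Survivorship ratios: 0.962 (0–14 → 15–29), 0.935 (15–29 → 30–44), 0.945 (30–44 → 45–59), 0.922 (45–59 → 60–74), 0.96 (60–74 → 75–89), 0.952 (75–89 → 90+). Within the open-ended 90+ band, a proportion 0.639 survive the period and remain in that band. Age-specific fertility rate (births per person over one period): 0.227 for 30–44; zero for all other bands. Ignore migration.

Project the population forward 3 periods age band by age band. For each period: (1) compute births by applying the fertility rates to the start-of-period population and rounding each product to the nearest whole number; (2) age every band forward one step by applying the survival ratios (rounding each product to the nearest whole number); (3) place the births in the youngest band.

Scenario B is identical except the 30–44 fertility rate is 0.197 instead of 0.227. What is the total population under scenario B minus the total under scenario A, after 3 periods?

After projecting period 1:
Births: 770 × 0.227 = 175
15–29: 1220 × 0.962 = 1174
30–44: 530 × 0.935 = 496
45–59: 770 × 0.945 = 728
60–74: 1780 × 0.922 = 1641
75–89: 1290 × 0.96 = 1238
90+: 640 × 0.952 + 460 × 0.639 = 609 + 294 = 903
End of period: [175, 1174, 496, 728, 1641, 1238, 903]
After projecting period 2:
Births: 496 × 0.227 = 113
15–29: 175 × 0.962 = 168
30–44: 1174 × 0.935 = 1098
45–59: 496 × 0.945 = 469
60–74: 728 × 0.922 = 671
75–89: 1641 × 0.96 = 1575
90+: 1238 × 0.952 + 903 × 0.639 = 1179 + 577 = 1756
End of period: [113, 168, 1098, 469, 671, 1575, 1756]
After projecting period 3:
Births: 1098 × 0.227 = 249
15–29: 113 × 0.962 = 109
30–44: 168 × 0.935 = 157
45–59: 1098 × 0.945 = 1038
60–74: 469 × 0.922 = 432
75–89: 671 × 0.96 = 644
90+: 1575 × 0.952 + 1756 × 0.639 = 1499 + 1122 = 2621
End of period: [249, 109, 157, 1038, 432, 644, 2621]
Scenario A total after 3 periods: 5250
Scenario B projection —
After projecting period 1:
Births: 770 × 0.197 = 152
15–29: 1220 × 0.962 = 1174
30–44: 530 × 0.935 = 496
45–59: 770 × 0.945 = 728
60–74: 1780 × 0.922 = 1641
75–89: 1290 × 0.96 = 1238
90+: 640 × 0.952 + 460 × 0.639 = 609 + 294 = 903
End of period: [152, 1174, 496, 728, 1641, 1238, 903]
After projecting period 2:
Births: 496 × 0.197 = 98
15–29: 152 × 0.962 = 146
30–44: 1174 × 0.935 = 1098
45–59: 496 × 0.945 = 469
60–74: 728 × 0.922 = 671
75–89: 1641 × 0.96 = 1575
90+: 1238 × 0.952 + 903 × 0.639 = 1179 + 577 = 1756
End of period: [98, 146, 1098, 469, 671, 1575, 1756]
After projecting period 3:
Births: 1098 × 0.197 = 216
15–29: 98 × 0.962 = 94
30–44: 146 × 0.935 = 137
45–59: 1098 × 0.945 = 1038
60–74: 469 × 0.922 = 432
75–89: 671 × 0.96 = 644
90+: 1575 × 0.952 + 1756 × 0.639 = 1499 + 1122 = 2621
End of period: [216, 94, 137, 1038, 432, 644, 2621]
Scenario B total after 3 periods: 5182
Difference B − A = 5182 − 5250 = -68

-68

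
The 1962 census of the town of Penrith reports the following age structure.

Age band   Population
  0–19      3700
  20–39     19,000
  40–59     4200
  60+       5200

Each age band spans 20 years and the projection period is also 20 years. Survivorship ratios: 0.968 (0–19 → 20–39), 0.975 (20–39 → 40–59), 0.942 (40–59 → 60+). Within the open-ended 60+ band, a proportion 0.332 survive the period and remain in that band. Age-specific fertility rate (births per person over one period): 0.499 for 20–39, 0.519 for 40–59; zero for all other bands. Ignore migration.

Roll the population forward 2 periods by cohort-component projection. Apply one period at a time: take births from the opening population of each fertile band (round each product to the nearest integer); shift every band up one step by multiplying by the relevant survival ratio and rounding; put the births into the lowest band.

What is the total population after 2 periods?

Numbering the bands 1..4 from youngest to oldest:
Period 1.
Births: 19000 * 0.499 = 9481  |  4200 * 0.519 = 2180 ⇒ total 11661
Band 2: 3700 * 0.968 = 3582
Band 3: 19000 * 0.975 = 18525
Band 4: 4200 * 0.942 + 5200 * 0.332 = 3956 + 1726 = 5682
Population now: 0–19=11661, 20–39=3582, 40–59=18525, 60+=5682
Period 2.
Births: 3582 * 0.499 = 1787  |  18525 * 0.519 = 9614 ⇒ total 11401
Band 2: 11661 * 0.968 = 11288
Band 3: 3582 * 0.975 = 3492
Band 4: 18525 * 0.942 + 5682 * 0.332 = 17451 + 1886 = 19337
Population now: 0–19=11401, 20–39=11288, 40–59=3492, 60+=19337
Total after period 2: 11401 + 11288 + 3492 + 19337 = 45518

45518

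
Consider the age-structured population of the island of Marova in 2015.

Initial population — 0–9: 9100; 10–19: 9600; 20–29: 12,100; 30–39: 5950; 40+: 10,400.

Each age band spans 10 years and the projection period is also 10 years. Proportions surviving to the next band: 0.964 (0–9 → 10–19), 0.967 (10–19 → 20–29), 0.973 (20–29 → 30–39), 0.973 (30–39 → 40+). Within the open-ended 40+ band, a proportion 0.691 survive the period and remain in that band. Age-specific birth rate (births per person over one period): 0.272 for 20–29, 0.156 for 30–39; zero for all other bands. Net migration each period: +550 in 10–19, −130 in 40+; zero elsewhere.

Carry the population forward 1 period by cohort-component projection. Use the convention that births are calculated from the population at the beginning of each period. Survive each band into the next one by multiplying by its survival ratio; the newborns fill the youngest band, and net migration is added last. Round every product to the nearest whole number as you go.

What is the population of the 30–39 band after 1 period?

11773

Numbering the groups 1..5 from youngest to oldest:
Period 1.
Births: 12100 * 0.272 = 3291, 5950 * 0.156 = 928 → 4219
Group 2: 9100 * 0.964 = 8772
Group 3: 9600 * 0.967 = 9283
Group 4: 12100 * 0.973 = 11773
Group 5: 5950 * 0.973 + 10400 * 0.691 = 5789 + 7186 = 12975
Net migration: Group 2 + 550 → 9322; Group 5 − 130 → 12845
Giving 4219 / 9322 / 9283 / 11773 / 12845.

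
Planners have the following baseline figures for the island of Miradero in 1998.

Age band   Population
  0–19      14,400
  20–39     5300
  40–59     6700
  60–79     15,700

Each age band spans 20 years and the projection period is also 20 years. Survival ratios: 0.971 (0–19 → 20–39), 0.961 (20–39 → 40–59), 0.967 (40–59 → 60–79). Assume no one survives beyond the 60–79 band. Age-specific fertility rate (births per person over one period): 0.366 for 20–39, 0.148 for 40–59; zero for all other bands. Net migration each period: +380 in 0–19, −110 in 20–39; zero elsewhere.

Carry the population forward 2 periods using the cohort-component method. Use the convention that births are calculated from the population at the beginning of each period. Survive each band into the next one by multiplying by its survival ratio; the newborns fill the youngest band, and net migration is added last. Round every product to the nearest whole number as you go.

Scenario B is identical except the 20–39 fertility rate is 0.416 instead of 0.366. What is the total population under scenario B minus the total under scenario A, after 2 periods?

951

After projecting period 1:
Births: 5300 × 0.366 = 1940, 6700 × 0.148 = 992 → total 2932
20–39: 14400 × 0.971 = 13982
40–59: 5300 × 0.961 = 5093
60–79: 6700 × 0.967 = 6479
Net migration: 0–19 + 380 → 3312; 20–39 − 110 → 13872
Population now: 0–19=3312, 20–39=13872, 40–59=5093, 60–79=6479
After projecting period 2:
Births: 13872 × 0.366 = 5077, 5093 × 0.148 = 754 → total 5831
20–39: 3312 × 0.971 = 3216
40–59: 13872 × 0.961 = 13331
60–79: 5093 × 0.967 = 4925
Net migration: 0–19 + 380 → 6211; 20–39 − 110 → 3106
Population now: 0–19=6211, 20–39=3106, 40–59=13331, 60–79=4925
Scenario A total after 2 periods: 27573
Scenario B projection —
After projecting period 1:
Births: 5300 × 0.416 = 2205, 6700 × 0.148 = 992 → total 3197
20–39: 14400 × 0.971 = 13982
40–59: 5300 × 0.961 = 5093
60–79: 6700 × 0.967 = 6479
Net migration: 0–19 + 380 → 3577; 20–39 − 110 → 13872
Population now: 0–19=3577, 20–39=13872, 40–59=5093, 60–79=6479
After projecting period 2:
Births: 13872 × 0.416 = 5771, 5093 × 0.148 = 754 → total 6525
20–39: 3577 × 0.971 = 3473
40–59: 13872 × 0.961 = 13331
60–79: 5093 × 0.967 = 4925
Net migration: 0–19 + 380 → 6905; 20–39 − 110 → 3363
Population now: 0–19=6905, 20–39=3363, 40–59=13331, 60–79=4925
Scenario B total after 2 periods: 28524
Difference B − A = 28524 − 27573 = 951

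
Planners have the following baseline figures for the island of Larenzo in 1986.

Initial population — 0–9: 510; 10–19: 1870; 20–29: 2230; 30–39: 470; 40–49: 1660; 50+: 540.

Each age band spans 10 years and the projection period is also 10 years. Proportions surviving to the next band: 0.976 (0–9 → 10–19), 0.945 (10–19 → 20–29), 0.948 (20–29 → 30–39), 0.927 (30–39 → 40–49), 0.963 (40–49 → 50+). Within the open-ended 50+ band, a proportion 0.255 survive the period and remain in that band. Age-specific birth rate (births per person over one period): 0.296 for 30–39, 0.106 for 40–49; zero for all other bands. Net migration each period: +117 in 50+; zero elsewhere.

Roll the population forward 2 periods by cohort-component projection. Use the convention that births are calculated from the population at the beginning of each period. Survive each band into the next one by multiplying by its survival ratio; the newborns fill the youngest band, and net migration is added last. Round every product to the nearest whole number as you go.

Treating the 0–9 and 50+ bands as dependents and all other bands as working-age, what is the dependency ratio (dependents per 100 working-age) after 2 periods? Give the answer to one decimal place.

38.1

After projecting period 1:
Births: 470 * 0.296 = 139 ; 1660 * 0.106 = 176 → total 315
10–19: 510 * 0.976 = 498
20–29: 1870 * 0.945 = 1767
30–39: 2230 * 0.948 = 2114
40–49: 470 * 0.927 = 436
50+: 1660 * 0.963 + 540 * 0.255 = 1599 + 138 = 1737
Net migration: 50+ + 117 → 1854
Giving 315 / 498 / 1767 / 2114 / 436 / 1854.
After projecting period 2:
Births: 2114 * 0.296 = 626 ; 436 * 0.106 = 46 → total 672
10–19: 315 * 0.976 = 307
20–29: 498 * 0.945 = 471
30–39: 1767 * 0.948 = 1675
40–49: 2114 * 0.927 = 1960
50+: 436 * 0.963 + 1854 * 0.255 = 420 + 473 = 893
Net migration: 50+ + 117 → 1010
Giving 672 / 307 / 471 / 1675 / 1960 / 1010.
Dependents (band 0–9 + band 50+) = 672 + 1010 = 1682; working-age = 4413; ratio = 1682/4413 × 100 = 38.1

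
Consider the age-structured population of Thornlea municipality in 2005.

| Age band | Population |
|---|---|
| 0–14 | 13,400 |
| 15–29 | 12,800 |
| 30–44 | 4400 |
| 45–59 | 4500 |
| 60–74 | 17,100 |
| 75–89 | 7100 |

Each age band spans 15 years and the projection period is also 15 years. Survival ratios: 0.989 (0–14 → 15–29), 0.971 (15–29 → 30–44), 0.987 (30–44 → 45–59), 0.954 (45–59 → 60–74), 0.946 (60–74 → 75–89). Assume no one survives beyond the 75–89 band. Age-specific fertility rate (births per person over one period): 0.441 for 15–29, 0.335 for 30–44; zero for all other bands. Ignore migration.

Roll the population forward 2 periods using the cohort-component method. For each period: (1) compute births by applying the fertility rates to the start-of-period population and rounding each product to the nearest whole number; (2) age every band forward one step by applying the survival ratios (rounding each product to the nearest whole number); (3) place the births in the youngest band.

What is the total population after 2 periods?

50390

After projecting period 1:
Births: 12800 × 0.441 = 5645, 4400 × 0.335 = 1474 — total 7119
15–29: 13400 × 0.989 = 13253
30–44: 12800 × 0.971 = 12429
45–59: 4400 × 0.987 = 4343
60–74: 4500 × 0.954 = 4293
75–89: 17100 × 0.946 = 16177
End of period: [7119, 13253, 12429, 4343, 4293, 16177]
After projecting period 2:
Births: 13253 × 0.441 = 5845, 12429 × 0.335 = 4164 — total 10009
15–29: 7119 × 0.989 = 7041
30–44: 13253 × 0.971 = 12869
45–59: 12429 × 0.987 = 12267
60–74: 4343 × 0.954 = 4143
75–89: 4293 × 0.946 = 4061
End of period: [10009, 7041, 12869, 12267, 4143, 4061]
Total after period 2: 10009 + 7041 + 12869 + 12267 + 4143 + 4061 = 50390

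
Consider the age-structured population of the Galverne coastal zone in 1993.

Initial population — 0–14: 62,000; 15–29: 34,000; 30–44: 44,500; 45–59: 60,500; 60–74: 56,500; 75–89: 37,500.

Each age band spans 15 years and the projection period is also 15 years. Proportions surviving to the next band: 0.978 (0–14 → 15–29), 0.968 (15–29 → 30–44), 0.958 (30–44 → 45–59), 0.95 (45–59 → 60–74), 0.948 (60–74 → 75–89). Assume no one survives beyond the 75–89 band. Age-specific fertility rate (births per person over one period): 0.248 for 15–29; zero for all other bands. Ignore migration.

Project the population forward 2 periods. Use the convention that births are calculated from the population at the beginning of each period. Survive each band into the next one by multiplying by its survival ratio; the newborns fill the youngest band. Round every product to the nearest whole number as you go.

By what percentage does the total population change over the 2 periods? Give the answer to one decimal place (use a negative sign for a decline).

-29.3

Let band 1 be 0–14 through band 6 = 75–89.
After projecting period 1:
Births: 34000 * 0.248 = 8432
Band 2: 62000 * 0.978 = 60636
Band 3: 34000 * 0.968 = 32912
Band 4: 44500 * 0.958 = 42631
Band 5: 60500 * 0.95 = 57475
Band 6: 56500 * 0.948 = 53562
Giving 8432 / 60636 / 32912 / 42631 / 57475 / 53562.
After projecting period 2:
Births: 60636 * 0.248 = 15038
Band 2: 8432 * 0.978 = 8246
Band 3: 60636 * 0.968 = 58696
Band 4: 32912 * 0.958 = 31530
Band 5: 42631 * 0.95 = 40499
Band 6: 57475 * 0.948 = 54486
Giving 15038 / 8246 / 58696 / 31530 / 40499 / 54486.
Total: 295000 → 208495; change = -86505; percentage change = -29.3%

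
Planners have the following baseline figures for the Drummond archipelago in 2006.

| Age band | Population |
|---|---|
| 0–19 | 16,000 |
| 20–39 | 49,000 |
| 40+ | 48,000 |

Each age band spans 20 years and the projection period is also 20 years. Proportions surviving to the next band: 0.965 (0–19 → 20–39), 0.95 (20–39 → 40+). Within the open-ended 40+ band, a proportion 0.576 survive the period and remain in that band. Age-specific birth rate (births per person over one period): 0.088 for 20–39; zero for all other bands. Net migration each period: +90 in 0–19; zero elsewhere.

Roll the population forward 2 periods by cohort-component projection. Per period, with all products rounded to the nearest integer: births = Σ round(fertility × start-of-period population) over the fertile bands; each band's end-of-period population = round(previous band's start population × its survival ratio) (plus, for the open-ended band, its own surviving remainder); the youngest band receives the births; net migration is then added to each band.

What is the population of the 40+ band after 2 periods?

(Bands numbered youngest = 1 to oldest = 3.)
After projecting period 1:
Births: 49000 * 0.088 = 4312
Band 2: 16000 * 0.965 = 15440
Band 3: 49000 * 0.95 + 48000 * 0.576 = 46550 + 27648 = 74198
Net migration: Band 1 + 90 → 4402
End of period: [4402, 15440, 74198]
After projecting period 2:
Births: 15440 * 0.088 = 1359
Band 2: 4402 * 0.965 = 4248
Band 3: 15440 * 0.95 + 74198 * 0.576 = 14668 + 42738 = 57406
Net migration: Band 1 + 90 → 1449
End of period: [1449, 4248, 57406]

57406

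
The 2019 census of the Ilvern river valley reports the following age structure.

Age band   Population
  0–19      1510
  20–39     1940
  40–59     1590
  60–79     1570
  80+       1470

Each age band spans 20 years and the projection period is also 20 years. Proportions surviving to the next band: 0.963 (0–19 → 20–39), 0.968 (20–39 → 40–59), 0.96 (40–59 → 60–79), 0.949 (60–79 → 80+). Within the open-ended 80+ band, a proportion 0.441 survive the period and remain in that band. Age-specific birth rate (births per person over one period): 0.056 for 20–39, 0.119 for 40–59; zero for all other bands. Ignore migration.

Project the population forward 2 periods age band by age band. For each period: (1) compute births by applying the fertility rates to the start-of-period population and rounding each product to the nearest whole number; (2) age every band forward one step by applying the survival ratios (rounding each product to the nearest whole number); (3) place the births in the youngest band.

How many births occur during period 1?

Period 1.
Births: 1940 × 0.056 = 109 ; 1590 × 0.119 = 189 → total 298
20–39: 1510 × 0.963 = 1454
40–59: 1940 × 0.968 = 1878
60–79: 1590 × 0.96 = 1526
80+: 1570 × 0.949 + 1470 × 0.441 = 1490 + 648 = 2138
Population now: 0–19=298, 20–39=1454, 40–59=1878, 60–79=1526, 80+=2138

298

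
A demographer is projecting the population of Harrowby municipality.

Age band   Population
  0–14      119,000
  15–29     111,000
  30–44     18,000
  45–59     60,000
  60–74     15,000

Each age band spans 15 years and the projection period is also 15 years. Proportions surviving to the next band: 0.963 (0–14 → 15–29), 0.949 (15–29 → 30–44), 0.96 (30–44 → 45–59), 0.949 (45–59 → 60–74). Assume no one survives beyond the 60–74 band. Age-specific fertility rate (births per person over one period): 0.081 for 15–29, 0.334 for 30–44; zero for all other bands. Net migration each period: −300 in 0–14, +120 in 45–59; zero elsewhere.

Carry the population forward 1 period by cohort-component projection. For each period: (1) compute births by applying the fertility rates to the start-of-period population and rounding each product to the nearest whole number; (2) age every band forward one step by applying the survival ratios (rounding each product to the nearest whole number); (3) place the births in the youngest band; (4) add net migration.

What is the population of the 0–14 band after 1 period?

14703

Let band 1 be 0–14 through band 5 = 60–74.
[period 1]
Births: 111000 * 0.081 = 8991, 18000 * 0.334 = 6012 → total 15003
Band 2: 119000 * 0.963 = 114597
Band 3: 111000 * 0.949 = 105339
Band 4: 18000 * 0.96 = 17280
Band 5: 60000 * 0.949 = 56940
Net migration: Band 1 − 300 → 14703; Band 4 + 120 → 17400
End of period: [14703, 114597, 105339, 17400, 56940]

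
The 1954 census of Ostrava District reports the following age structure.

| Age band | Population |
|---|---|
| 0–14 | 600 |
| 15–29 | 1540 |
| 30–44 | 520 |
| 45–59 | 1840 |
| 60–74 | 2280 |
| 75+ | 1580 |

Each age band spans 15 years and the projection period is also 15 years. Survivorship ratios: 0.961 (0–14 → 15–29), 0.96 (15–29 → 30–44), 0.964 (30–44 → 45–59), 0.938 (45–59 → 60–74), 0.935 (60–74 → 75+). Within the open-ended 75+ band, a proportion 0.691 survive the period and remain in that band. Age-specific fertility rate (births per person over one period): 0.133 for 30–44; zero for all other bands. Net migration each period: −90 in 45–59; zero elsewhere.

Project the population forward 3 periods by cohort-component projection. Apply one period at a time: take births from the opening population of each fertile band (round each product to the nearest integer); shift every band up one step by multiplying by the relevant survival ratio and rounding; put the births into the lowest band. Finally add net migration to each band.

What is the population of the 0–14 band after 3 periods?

Let group 1 be 0–14 through group 6 = 75+.
[period 1]
Births: 520 * 0.133 = 69
Group 2: 600 * 0.961 = 577
Group 3: 1540 * 0.96 = 1478
Group 4: 520 * 0.964 = 501
Group 5: 1840 * 0.938 = 1726
Group 6: 2280 * 0.935 + 1580 * 0.691 = 2132 + 1092 = 3224
Net migration: Group 4 − 90 → 411
Population now: 0–14=69, 15–29=577, 30–44=1478, 45–59=411, 60–74=1726, 75+=3224
[period 2]
Births: 1478 * 0.133 = 197
Group 2: 69 * 0.961 = 66
Group 3: 577 * 0.96 = 554
Group 4: 1478 * 0.964 = 1425
Group 5: 411 * 0.938 = 386
Group 6: 1726 * 0.935 + 3224 * 0.691 = 1614 + 2228 = 3842
Net migration: Group 4 − 90 → 1335
Population now: 0–14=197, 15–29=66, 30–44=554, 45–59=1335, 60–74=386, 75+=3842
[period 3]
Births: 554 * 0.133 = 74
Group 2: 197 * 0.961 = 189
Group 3: 66 * 0.96 = 63
Group 4: 554 * 0.964 = 534
Group 5: 1335 * 0.938 = 1252
Group 6: 386 * 0.935 + 3842 * 0.691 = 361 + 2655 = 3016
Net migration: Group 4 − 90 → 444
Population now: 0–14=74, 15–29=189, 30–44=63, 45–59=444, 60–74=1252, 75+=3016

74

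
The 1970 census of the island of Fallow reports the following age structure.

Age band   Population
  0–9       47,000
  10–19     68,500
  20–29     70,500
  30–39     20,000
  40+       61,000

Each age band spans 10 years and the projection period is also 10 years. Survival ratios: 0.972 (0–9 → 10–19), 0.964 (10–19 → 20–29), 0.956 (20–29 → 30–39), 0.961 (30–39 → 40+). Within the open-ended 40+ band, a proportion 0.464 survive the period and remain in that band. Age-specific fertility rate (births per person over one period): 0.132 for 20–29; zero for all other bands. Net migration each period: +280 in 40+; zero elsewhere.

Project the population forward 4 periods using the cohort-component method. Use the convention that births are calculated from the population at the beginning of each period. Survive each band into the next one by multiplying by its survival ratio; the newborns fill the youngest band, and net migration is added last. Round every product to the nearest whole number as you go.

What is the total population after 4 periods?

Period 1.
Births: 70500 × 0.132 = 9306
10–19: 47000 × 0.972 = 45684
20–29: 68500 × 0.964 = 66034
30–39: 70500 × 0.956 = 67398
40+: 20000 × 0.961 + 61000 × 0.464 = 19220 + 28304 = 47524
Net migration: 40+ + 280 → 47804
Population now: 0–9=9306, 10–19=45684, 20–29=66034, 30–39=67398, 40+=47804
Period 2.
Births: 66034 × 0.132 = 8716
10–19: 9306 × 0.972 = 9045
20–29: 45684 × 0.964 = 44039
30–39: 66034 × 0.956 = 63129
40+: 67398 × 0.961 + 47804 × 0.464 = 64769 + 22181 = 86950
Net migration: 40+ + 280 → 87230
Population now: 0–9=8716, 10–19=9045, 20–29=44039, 30–39=63129, 40+=87230
Period 3.
Births: 44039 × 0.132 = 5813
10–19: 8716 × 0.972 = 8472
20–29: 9045 × 0.964 = 8719
30–39: 44039 × 0.956 = 42101
40+: 63129 × 0.961 + 87230 × 0.464 = 60667 + 40475 = 101142
Net migration: 40+ + 280 → 101422
Population now: 0–9=5813, 10–19=8472, 20–29=8719, 30–39=42101, 40+=101422
Period 4.
Births: 8719 × 0.132 = 1151
10–19: 5813 × 0.972 = 5650
20–29: 8472 × 0.964 = 8167
30–39: 8719 × 0.956 = 8335
40+: 42101 × 0.961 + 101422 × 0.464 = 40459 + 47060 = 87519
Net migration: 40+ + 280 → 87799
Population now: 0–9=1151, 10–19=5650, 20–29=8167, 30–39=8335, 40+=87799
Total after period 4: 1151 + 5650 + 8167 + 8335 + 87799 = 111102

111102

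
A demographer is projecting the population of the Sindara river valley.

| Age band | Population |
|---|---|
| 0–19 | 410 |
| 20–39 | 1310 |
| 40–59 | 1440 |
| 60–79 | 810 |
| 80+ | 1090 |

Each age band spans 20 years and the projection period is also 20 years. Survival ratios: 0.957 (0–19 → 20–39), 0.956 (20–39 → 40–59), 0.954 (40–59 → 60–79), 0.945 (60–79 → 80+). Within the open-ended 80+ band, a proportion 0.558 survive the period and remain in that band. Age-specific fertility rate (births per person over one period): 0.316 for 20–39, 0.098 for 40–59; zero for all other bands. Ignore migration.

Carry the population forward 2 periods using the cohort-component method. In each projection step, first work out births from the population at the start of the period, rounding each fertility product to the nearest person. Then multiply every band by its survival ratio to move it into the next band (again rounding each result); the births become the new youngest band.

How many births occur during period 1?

555

Call the bands 1 to 5, youngest first.
Period 1.
Births: 1310 × 0.316 = 414 ; 1440 × 0.098 = 141 → 555
Band 2: 410 × 0.957 = 392
Band 3: 1310 × 0.956 = 1252
Band 4: 1440 × 0.954 = 1374
Band 5: 810 × 0.945 + 1090 × 0.558 = 765 + 608 = 1373
End of period: [555, 392, 1252, 1374, 1373]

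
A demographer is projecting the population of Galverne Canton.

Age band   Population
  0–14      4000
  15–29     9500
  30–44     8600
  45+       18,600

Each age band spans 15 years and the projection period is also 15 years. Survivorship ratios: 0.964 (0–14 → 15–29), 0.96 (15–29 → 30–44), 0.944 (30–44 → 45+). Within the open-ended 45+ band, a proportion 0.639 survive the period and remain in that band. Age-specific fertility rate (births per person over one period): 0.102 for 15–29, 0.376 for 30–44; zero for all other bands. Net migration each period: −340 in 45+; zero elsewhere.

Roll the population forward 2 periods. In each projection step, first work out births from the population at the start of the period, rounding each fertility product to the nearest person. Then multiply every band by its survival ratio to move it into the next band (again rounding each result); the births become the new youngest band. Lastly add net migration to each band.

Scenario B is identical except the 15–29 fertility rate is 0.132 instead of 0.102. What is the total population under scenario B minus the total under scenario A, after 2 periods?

After projecting period 1:
Births: 9500 * 0.102 = 969, 8600 * 0.376 = 3234 → total 4203
15–29: 4000 * 0.964 = 3856
30–44: 9500 * 0.96 = 9120
45+: 8600 * 0.944 + 18600 * 0.639 = 8118 + 11885 = 20003
Net migration: 45+ − 340 → 19663
Population now: 0–14=4203, 15–29=3856, 30–44=9120, 45+=19663
After projecting period 2:
Births: 3856 * 0.102 = 393, 9120 * 0.376 = 3429 → total 3822
15–29: 4203 * 0.964 = 4052
30–44: 3856 * 0.96 = 3702
45+: 9120 * 0.944 + 19663 * 0.639 = 8609 + 12565 = 21174
Net migration: 45+ − 340 → 20834
Population now: 0–14=3822, 15–29=4052, 30–44=3702, 45+=20834
Scenario A total after 2 periods: 32410
Scenario B projection —
After projecting period 1:
Births: 9500 * 0.132 = 1254, 8600 * 0.376 = 3234 → total 4488
15–29: 4000 * 0.964 = 3856
30–44: 9500 * 0.96 = 9120
45+: 8600 * 0.944 + 18600 * 0.639 = 8118 + 11885 = 20003
Net migration: 45+ − 340 → 19663
Population now: 0–14=4488, 15–29=3856, 30–44=9120, 45+=19663
After projecting period 2:
Births: 3856 * 0.132 = 509, 9120 * 0.376 = 3429 → total 3938
15–29: 4488 * 0.964 = 4326
30–44: 3856 * 0.96 = 3702
45+: 9120 * 0.944 + 19663 * 0.639 = 8609 + 12565 = 21174
Net migration: 45+ − 340 → 20834
Population now: 0–14=3938, 15–29=4326, 30–44=3702, 45+=20834
Scenario B total after 2 periods: 32800
Difference B − A = 32800 − 32410 = 390

390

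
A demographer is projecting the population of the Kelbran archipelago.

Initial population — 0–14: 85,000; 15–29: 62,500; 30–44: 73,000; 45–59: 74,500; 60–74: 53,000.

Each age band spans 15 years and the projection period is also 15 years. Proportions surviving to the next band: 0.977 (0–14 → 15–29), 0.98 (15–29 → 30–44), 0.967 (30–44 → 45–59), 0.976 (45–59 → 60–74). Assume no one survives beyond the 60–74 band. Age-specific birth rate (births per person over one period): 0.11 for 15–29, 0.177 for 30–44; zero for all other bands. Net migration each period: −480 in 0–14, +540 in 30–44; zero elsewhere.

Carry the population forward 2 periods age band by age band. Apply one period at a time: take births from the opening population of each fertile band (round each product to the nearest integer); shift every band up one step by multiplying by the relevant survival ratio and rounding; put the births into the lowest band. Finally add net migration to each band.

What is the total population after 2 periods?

(Bands numbered youngest = 1 to oldest = 5.)
[period 1]
Births: 62500 * 0.11 = 6875 ; 73000 * 0.177 = 12921 ⇒ total 19796
Band 2: 85000 * 0.977 = 83045
Band 3: 62500 * 0.98 = 61250
Band 4: 73000 * 0.967 = 70591
Band 5: 74500 * 0.976 = 72712
Net migration: Band 1 − 480 → 19316; Band 3 + 540 → 61790
End of period: [19316, 83045, 61790, 70591, 72712]
[period 2]
Births: 83045 * 0.11 = 9135 ; 61790 * 0.177 = 10937 ⇒ total 20072
Band 2: 19316 * 0.977 = 18872
Band 3: 83045 * 0.98 = 81384
Band 4: 61790 * 0.967 = 59751
Band 5: 70591 * 0.976 = 68897
Net migration: Band 1 − 480 → 19592; Band 3 + 540 → 81924
End of period: [19592, 18872, 81924, 59751, 68897]
Total after period 2: 19592 + 18872 + 81924 + 59751 + 68897 = 249036

249036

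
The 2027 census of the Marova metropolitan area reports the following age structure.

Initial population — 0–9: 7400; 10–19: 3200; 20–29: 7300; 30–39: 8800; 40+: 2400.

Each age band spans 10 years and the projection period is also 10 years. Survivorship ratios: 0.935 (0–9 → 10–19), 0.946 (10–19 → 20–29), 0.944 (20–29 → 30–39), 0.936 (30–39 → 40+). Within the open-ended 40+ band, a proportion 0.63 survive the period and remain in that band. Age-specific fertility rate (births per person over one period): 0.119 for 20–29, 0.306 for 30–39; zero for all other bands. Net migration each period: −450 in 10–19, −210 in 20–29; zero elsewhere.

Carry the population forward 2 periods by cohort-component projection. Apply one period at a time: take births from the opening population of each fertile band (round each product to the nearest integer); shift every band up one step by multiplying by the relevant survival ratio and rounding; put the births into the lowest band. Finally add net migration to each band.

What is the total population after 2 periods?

26485

— Period 1 —
Births: 7300 * 0.119 = 869, 8800 * 0.306 = 2693 — total 3562
10–19: 7400 * 0.935 = 6919
20–29: 3200 * 0.946 = 3027
30–39: 7300 * 0.944 = 6891
40+: 8800 * 0.936 + 2400 * 0.63 = 8237 + 1512 = 9749
Net migration: 10–19 − 450 → 6469; 20–29 − 210 → 2817
End of period: [3562, 6469, 2817, 6891, 9749]
— Period 2 —
Births: 2817 * 0.119 = 335, 6891 * 0.306 = 2109 — total 2444
10–19: 3562 * 0.935 = 3330
20–29: 6469 * 0.946 = 6120
30–39: 2817 * 0.944 = 2659
40+: 6891 * 0.936 + 9749 * 0.63 = 6450 + 6142 = 12592
Net migration: 10–19 − 450 → 2880; 20–29 − 210 → 5910
End of period: [2444, 2880, 5910, 2659, 12592]
Total after period 2: 2444 + 2880 + 5910 + 2659 + 12592 = 26485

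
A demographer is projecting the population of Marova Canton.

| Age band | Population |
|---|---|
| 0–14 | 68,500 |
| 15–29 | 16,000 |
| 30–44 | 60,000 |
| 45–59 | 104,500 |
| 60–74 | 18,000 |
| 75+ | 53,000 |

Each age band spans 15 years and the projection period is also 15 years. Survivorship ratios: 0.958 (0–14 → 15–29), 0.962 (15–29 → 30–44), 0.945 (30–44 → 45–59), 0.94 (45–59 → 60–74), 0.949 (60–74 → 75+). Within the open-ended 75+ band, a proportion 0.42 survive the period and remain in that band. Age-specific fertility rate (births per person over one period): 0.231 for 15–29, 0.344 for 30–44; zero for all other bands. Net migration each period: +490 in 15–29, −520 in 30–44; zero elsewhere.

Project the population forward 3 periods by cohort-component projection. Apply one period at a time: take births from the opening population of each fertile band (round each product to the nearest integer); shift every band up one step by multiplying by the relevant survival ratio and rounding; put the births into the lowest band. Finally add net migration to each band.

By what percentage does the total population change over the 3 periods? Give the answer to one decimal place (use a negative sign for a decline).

-25.3

Let band 1 be 0–14 through band 6 = 75+.
Period 1:
Births: 16000 × 0.231 = 3696 ; 60000 × 0.344 = 20640 → total 24336
Band 2: 68500 × 0.958 = 65623
Band 3: 16000 × 0.962 = 15392
Band 4: 60000 × 0.945 = 56700
Band 5: 104500 × 0.94 = 98230
Band 6: 18000 × 0.949 + 53000 × 0.42 = 17082 + 22260 = 39342
Net migration: Band 2 + 490 → 66113; Band 3 − 520 → 14872
End of period: [24336, 66113, 14872, 56700, 98230, 39342]
Period 2:
Births: 66113 × 0.231 = 15272 ; 14872 × 0.344 = 5116 → total 20388
Band 2: 24336 × 0.958 = 23314
Band 3: 66113 × 0.962 = 63601
Band 4: 14872 × 0.945 = 14054
Band 5: 56700 × 0.94 = 53298
Band 6: 98230 × 0.949 + 39342 × 0.42 = 93220 + 16524 = 109744
Net migration: Band 2 + 490 → 23804; Band 3 − 520 → 63081
End of period: [20388, 23804, 63081, 14054, 53298, 109744]
Period 3:
Births: 23804 × 0.231 = 5499 ; 63081 × 0.344 = 21700 → total 27199
Band 2: 20388 × 0.958 = 19532
Band 3: 23804 × 0.962 = 22899
Band 4: 63081 × 0.945 = 59612
Band 5: 14054 × 0.94 = 13211
Band 6: 53298 × 0.949 + 109744 × 0.42 = 50580 + 46092 = 96672
Net migration: Band 2 + 490 → 20022; Band 3 − 520 → 22379
End of period: [27199, 20022, 22379, 59612, 13211, 96672]
Total: 320000 → 239095; change = -80905; percentage change = -25.3%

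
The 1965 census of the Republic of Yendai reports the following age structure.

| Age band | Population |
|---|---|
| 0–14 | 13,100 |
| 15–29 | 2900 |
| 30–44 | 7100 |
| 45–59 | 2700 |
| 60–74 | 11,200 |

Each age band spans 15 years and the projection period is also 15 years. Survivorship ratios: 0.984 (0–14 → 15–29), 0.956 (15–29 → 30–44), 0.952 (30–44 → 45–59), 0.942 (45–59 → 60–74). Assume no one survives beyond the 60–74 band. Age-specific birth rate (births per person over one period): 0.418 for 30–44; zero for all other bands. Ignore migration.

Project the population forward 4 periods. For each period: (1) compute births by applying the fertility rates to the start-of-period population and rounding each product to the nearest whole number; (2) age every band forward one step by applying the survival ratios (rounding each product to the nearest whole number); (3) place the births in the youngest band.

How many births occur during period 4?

1167

— Period 1 —
Births: 7100 * 0.418 = 2968
15–29: 13100 * 0.984 = 12890
30–44: 2900 * 0.956 = 2772
45–59: 7100 * 0.952 = 6759
60–74: 2700 * 0.942 = 2543
End of period: [2968, 12890, 2772, 6759, 2543]
— Period 2 —
Births: 2772 * 0.418 = 1159
15–29: 2968 * 0.984 = 2921
30–44: 12890 * 0.956 = 12323
45–59: 2772 * 0.952 = 2639
60–74: 6759 * 0.942 = 6367
End of period: [1159, 2921, 12323, 2639, 6367]
— Period 3 —
Births: 12323 * 0.418 = 5151
15–29: 1159 * 0.984 = 1140
30–44: 2921 * 0.956 = 2792
45–59: 12323 * 0.952 = 11731
60–74: 2639 * 0.942 = 2486
End of period: [5151, 1140, 2792, 11731, 2486]
— Period 4 —
Births: 2792 * 0.418 = 1167
15–29: 5151 * 0.984 = 5069
30–44: 1140 * 0.956 = 1090
45–59: 2792 * 0.952 = 2658
60–74: 11731 * 0.942 = 11051
End of period: [1167, 5069, 1090, 2658, 11051]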